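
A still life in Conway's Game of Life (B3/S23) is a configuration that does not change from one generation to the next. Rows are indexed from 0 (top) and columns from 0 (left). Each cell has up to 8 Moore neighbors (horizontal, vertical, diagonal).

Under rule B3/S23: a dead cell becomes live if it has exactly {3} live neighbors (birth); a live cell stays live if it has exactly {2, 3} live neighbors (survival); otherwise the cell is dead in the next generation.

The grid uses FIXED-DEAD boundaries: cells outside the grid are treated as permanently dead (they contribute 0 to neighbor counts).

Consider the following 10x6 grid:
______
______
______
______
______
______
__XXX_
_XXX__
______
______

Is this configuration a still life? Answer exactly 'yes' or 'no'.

Answer: no

Derivation:
Compute generation 1 and compare to generation 0 (given above):
Generation 1:
______
______
______
______
______
___X__
_X__X_
_X__X_
__X___
______
Cell (5,3) differs: gen0=0 vs gen1=1 -> NOT a still life.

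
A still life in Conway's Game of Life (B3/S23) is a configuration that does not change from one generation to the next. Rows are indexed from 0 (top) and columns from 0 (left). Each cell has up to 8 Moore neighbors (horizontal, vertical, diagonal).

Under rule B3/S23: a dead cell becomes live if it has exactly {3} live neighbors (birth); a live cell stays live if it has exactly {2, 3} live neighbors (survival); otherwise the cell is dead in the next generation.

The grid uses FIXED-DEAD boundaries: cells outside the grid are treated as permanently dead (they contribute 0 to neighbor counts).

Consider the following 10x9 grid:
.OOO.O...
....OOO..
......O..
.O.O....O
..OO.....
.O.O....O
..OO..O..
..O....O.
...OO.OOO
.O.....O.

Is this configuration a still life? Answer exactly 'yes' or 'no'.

Answer: no

Derivation:
Compute generation 1 and compare to generation 0 (given above):
Generation 1:
..OO.OO..
..OOO.O..
....O.OO.
...O.....
.O.OO....
.O..O....
.O.O...O.
..O.OO..O
..OO..O.O
......OOO
Cell (0,1) differs: gen0=1 vs gen1=0 -> NOT a still life.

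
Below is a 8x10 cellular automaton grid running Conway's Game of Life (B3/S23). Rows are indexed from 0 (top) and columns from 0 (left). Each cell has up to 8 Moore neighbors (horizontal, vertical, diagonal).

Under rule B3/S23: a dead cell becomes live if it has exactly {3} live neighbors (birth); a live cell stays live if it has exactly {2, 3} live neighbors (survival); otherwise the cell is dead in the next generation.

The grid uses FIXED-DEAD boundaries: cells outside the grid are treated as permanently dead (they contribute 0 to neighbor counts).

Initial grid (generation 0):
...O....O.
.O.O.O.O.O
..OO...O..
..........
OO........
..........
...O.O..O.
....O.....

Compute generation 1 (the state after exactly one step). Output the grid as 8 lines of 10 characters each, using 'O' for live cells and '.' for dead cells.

Answer: ..O.O...O.
...O..OO..
..OOO.O.O.
.OO.......
..........
..........
....O.....
....O.....

Derivation:
Simulating step by step:
Generation 0 (given above): 16 live cells
Generation 1: 15 live cells
(generation 1 grid is the final answer)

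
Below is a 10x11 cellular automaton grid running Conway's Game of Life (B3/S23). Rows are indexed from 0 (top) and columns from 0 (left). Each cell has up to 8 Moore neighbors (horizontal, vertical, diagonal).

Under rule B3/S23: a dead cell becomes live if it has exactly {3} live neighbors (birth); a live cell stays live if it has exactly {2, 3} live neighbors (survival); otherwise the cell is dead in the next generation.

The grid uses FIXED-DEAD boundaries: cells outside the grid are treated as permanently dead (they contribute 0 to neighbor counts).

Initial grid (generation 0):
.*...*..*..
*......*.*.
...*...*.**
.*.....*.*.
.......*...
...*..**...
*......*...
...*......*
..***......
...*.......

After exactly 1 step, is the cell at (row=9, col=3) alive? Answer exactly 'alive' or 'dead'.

Simulating step by step:
Generation 0 (given above): 25 live cells
Generation 1: 27 live cells
........*..
......**.**
......**.**
......**.**
.......*...
......***..
......**...
..***......
..*.*......
..***......

Cell (9,3) at generation 1: 1 -> alive

Answer: alive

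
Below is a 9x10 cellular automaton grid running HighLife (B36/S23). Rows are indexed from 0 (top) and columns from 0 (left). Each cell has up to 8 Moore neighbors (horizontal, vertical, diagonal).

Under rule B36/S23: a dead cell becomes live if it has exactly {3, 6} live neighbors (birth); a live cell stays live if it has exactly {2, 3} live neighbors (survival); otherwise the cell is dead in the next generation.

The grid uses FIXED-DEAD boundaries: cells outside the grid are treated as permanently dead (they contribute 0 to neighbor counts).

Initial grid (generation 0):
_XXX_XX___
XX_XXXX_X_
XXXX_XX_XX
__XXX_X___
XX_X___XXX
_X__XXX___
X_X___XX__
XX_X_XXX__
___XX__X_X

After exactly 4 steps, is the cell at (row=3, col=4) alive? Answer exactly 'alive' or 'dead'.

Simulating step by step:
Generation 0 (given above): 48 live cells
Generation 1: 33 live cells
XX_X__XX__
________XX
X_______XX
_X____X___
XX_____XX_
___XXX____
X_XX_X____
XX_X_X____
__XXXX_XX_
Generation 2: 32 live cells
_______XX_
XX_______X
_______XXX
_X_______X
XXX_XXXX__
X__X_XX___
X____XX___
X_X__X____
_XXX_XX___
Generation 3: 29 live cells
________X_
________XX
XX_______X
XXX__X___X
X_XXX__X__
X_XX______
X_________
X_XX______
_XXXXXX___
Generation 4: 20 live cells
________XX
________XX
X_X______X
____X___X_
X___X_____
X_X_X_____
X_________
X____X____
_X__XX____

Cell (3,4) at generation 4: 1 -> alive

Answer: alive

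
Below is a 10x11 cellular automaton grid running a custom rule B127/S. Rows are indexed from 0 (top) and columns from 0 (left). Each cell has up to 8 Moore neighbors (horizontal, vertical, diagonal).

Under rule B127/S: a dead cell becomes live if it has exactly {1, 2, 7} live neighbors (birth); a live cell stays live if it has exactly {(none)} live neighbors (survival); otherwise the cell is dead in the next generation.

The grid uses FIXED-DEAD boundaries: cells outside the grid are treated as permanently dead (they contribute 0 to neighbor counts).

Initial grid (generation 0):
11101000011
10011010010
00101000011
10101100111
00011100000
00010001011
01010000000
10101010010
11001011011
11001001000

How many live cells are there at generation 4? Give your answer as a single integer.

Simulating step by step:
Generation 0 (given above): 47 live cells
Generation 1: 25 live cells
00000011100
00000001000
10000011000
00000011000
11000001000
11000110100
10000111000
00000000000
00000000000
00110000011
Generation 2: 36 live cells
00000100010
11000100010
01000100000
00100100000
00101000010
00101000010
00101000110
11001101100
01111000111
01001000100
Generation 3: 32 live cells
11101010101
00100000101
00010000111
10000010111
00000010101
00000001000
10000010001
00000010000
00000010000
10000101001
Generation 4: 43 live cells
00000100000
10001110010
11101110000
01111100000
11000100000
11000100101
01000100110
11000000011
11001000111
01001000110
Population at generation 4: 43

Answer: 43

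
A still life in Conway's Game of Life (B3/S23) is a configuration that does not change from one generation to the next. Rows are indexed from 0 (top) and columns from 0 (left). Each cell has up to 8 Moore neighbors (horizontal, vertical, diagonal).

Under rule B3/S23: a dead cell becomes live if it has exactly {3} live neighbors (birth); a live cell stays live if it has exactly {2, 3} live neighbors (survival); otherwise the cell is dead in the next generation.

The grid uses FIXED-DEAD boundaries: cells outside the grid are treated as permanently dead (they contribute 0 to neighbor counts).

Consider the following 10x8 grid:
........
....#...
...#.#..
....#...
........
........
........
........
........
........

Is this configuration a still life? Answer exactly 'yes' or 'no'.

Answer: yes

Derivation:
Compute generation 1 and compare to generation 0 (given above):
Generation 1:
........
....#...
...#.#..
....#...
........
........
........
........
........
........
The grids are IDENTICAL -> still life.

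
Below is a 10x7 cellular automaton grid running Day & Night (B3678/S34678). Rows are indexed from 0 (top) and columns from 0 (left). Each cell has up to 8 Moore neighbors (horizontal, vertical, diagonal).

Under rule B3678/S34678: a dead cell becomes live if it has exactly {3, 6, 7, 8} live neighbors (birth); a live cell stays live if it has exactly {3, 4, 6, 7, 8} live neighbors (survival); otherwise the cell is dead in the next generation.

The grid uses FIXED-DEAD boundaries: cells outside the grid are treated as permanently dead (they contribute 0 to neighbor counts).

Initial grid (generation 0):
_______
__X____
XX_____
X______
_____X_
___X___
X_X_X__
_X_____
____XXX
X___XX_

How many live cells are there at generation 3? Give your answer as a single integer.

Answer: 5

Derivation:
Simulating step by step:
Generation 0 (given above): 16 live cells
Generation 1: 13 live cells
_______
_X_____
_X_____
_X_____
_______
____X__
_X_X___
___XX__
____XX_
____XXX
Generation 2: 11 live cells
_______
_______
X_X____
_______
_______
_______
__XX___
__XXXX_
______X
____XX_
Generation 3: 5 live cells
_______
_______
_______
_______
_______
_______
__XX___
__XXX__
_______
_______
Population at generation 3: 5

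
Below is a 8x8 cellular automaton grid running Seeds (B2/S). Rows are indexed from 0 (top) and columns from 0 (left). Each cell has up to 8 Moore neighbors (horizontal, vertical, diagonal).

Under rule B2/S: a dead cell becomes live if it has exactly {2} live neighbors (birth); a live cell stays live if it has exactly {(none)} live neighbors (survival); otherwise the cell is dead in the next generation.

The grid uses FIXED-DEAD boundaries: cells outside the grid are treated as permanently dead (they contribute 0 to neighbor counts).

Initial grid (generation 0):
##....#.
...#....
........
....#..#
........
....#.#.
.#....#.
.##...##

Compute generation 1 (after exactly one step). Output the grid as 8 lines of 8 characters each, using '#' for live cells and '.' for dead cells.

Simulating step by step:
Generation 0 (given above): 14 live cells
Generation 1: 15 live cells
(generation 1 grid is the final answer)

Answer: ..#.....
###.....
...##...
........
...##.##
.......#
#..#....
#....#..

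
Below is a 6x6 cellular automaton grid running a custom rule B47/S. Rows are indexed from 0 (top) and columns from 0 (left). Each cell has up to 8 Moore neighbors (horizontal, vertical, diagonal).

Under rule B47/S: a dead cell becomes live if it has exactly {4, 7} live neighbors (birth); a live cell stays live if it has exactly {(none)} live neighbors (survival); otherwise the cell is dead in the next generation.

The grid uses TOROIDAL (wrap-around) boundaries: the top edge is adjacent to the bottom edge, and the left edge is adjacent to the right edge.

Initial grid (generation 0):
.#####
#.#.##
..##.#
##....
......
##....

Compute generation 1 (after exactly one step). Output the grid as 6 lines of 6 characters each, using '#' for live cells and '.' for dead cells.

Simulating step by step:
Generation 0 (given above): 16 live cells
Generation 1: 5 live cells
(generation 1 grid is the final answer)

Answer: ......
...#..
....#.
......
##....
..#...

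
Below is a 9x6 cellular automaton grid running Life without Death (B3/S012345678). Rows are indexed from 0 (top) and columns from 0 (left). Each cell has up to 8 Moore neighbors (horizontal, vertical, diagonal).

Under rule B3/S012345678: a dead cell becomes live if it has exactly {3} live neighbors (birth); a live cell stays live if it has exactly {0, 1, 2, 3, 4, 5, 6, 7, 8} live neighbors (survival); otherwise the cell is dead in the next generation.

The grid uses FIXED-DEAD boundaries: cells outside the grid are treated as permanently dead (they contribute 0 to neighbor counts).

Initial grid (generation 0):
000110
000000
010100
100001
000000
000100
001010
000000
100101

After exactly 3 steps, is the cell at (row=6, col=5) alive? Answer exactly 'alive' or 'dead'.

Answer: dead

Derivation:
Simulating step by step:
Generation 0 (given above): 12 live cells
Generation 1: 18 live cells
000110
001110
010100
100001
000000
000100
001110
000110
100101
Generation 2: 22 live cells
001110
001110
010100
100001
000000
001110
001110
000111
100101
Generation 3: 25 live cells
001110
011110
010100
100001
000110
001110
001110
000111
100101

Cell (6,5) at generation 3: 0 -> dead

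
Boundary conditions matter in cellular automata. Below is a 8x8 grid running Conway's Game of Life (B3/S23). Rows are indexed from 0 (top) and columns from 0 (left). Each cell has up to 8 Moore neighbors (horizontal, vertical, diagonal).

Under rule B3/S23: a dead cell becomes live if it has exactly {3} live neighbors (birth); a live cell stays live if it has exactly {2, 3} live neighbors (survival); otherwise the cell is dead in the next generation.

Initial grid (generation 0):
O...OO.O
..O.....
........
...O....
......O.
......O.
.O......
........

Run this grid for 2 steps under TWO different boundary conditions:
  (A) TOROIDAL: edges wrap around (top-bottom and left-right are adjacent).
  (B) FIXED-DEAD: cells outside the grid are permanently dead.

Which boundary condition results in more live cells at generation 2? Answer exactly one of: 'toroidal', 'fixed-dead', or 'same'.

Under TOROIDAL boundary, generation 2:
........
........
........
........
........
........
........
........
Population = 0

Under FIXED-DEAD boundary, generation 2:
........
........
........
........
........
........
........
........
Population = 0

Comparison: toroidal=0, fixed-dead=0 -> same

Answer: same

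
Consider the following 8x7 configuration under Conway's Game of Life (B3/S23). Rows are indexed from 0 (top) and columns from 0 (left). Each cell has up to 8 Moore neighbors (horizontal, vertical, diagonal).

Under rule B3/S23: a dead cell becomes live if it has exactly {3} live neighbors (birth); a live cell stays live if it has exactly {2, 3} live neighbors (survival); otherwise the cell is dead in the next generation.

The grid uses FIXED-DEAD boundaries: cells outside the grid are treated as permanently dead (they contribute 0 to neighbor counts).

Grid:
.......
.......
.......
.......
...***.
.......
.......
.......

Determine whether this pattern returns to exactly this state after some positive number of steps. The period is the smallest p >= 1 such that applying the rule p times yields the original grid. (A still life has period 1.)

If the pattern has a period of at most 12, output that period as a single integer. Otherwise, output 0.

Answer: 2

Derivation:
Simulating and comparing each generation to the original:
Gen 0 (original, given above): 3 live cells
Gen 1: 3 live cells, differs from original
Gen 2: 3 live cells, MATCHES original -> period = 2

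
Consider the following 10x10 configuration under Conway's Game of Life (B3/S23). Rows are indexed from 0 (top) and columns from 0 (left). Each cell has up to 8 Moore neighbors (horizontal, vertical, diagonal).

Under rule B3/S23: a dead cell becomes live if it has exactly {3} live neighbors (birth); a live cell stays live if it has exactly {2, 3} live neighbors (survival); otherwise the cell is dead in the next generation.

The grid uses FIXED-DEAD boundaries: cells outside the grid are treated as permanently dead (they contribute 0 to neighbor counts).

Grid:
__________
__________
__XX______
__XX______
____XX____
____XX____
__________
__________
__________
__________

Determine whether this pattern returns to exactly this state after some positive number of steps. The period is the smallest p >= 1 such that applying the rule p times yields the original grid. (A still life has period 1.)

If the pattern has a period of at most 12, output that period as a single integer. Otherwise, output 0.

Answer: 2

Derivation:
Simulating and comparing each generation to the original:
Gen 0 (original, given above): 8 live cells
Gen 1: 6 live cells, differs from original
Gen 2: 8 live cells, MATCHES original -> period = 2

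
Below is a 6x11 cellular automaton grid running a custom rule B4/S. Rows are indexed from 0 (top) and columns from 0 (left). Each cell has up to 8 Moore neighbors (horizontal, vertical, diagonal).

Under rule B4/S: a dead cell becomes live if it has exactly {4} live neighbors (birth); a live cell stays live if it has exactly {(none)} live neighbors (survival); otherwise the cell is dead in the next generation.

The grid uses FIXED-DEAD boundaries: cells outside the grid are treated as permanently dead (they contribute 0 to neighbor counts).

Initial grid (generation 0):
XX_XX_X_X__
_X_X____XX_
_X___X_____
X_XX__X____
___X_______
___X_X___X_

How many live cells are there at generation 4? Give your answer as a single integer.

Answer: 0

Derivation:
Simulating step by step:
Generation 0 (given above): 20 live cells
Generation 1: 5 live cells
__X________
X___X______
___________
___________
__X_X______
___________
Generation 2: 0 live cells
___________
___________
___________
___________
___________
___________
Generation 3: 0 live cells
___________
___________
___________
___________
___________
___________
Generation 4: 0 live cells
___________
___________
___________
___________
___________
___________
Population at generation 4: 0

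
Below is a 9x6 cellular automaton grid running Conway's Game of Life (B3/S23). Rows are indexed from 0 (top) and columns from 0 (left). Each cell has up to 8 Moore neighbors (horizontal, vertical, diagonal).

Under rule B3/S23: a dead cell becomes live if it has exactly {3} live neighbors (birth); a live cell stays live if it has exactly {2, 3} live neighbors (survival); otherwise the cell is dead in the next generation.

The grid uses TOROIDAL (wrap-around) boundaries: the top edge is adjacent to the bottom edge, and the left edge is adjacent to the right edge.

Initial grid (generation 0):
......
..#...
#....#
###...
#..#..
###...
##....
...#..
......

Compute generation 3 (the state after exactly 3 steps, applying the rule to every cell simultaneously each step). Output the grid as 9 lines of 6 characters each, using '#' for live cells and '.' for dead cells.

Answer: ......
......
.#.###
#....#
......
....##
.....#
......
......

Derivation:
Simulating step by step:
Generation 0 (given above): 14 live cells
Generation 1: 9 live cells
......
......
#.#..#
..#...
...#.#
..#..#
#.....
......
......
Generation 2: 13 live cells
......
......
.#....
######
..###.
#...##
......
......
......
Generation 3: 9 live cells
(generation 3 grid is the final answer)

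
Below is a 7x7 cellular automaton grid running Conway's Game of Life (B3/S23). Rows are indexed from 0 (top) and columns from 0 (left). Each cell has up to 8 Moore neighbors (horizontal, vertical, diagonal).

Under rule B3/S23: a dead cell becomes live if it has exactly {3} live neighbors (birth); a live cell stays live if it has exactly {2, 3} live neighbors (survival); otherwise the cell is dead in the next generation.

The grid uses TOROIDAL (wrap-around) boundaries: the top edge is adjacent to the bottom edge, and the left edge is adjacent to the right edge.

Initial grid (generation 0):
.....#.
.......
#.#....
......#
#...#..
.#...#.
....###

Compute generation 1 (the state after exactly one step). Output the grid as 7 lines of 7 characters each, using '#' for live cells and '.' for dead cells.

Simulating step by step:
Generation 0 (given above): 11 live cells
Generation 1: 12 live cells
(generation 1 grid is the final answer)

Answer: ....###
.......
.......
##....#
#....##
#......
....#.#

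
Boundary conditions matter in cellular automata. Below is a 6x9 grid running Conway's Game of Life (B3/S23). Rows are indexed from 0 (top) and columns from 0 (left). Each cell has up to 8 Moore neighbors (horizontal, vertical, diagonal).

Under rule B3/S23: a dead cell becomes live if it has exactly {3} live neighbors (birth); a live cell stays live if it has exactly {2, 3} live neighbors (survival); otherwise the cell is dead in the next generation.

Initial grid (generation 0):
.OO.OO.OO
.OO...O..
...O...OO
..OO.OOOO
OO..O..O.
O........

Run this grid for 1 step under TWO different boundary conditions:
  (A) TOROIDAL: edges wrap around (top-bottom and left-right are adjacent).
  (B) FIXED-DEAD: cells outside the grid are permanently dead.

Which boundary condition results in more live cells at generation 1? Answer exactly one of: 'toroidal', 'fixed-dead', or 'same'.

Answer: toroidal

Derivation:
Under TOROIDAL boundary, generation 1:
..OO.OOOO
.O..OOO..
OO.OOO..O
.OOO.O...
OOOOOO.O.
..OOOOOO.
Population = 33

Under FIXED-DEAD boundary, generation 1:
.OOO.OOO.
.O..OOO..
.O.OOO..O
.OOO.O...
OOOOOO.OO
OO.......
Population = 29

Comparison: toroidal=33, fixed-dead=29 -> toroidal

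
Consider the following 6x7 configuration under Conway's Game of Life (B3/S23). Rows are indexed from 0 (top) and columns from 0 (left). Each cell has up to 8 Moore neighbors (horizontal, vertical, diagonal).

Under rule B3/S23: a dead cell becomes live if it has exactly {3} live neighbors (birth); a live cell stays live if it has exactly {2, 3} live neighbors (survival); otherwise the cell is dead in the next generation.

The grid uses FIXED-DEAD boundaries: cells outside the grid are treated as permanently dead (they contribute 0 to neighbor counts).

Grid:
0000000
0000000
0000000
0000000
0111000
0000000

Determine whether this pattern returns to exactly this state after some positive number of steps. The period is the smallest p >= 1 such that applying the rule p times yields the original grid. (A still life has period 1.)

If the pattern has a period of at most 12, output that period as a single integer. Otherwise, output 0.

Answer: 2

Derivation:
Simulating and comparing each generation to the original:
Gen 0 (original, given above): 3 live cells
Gen 1: 3 live cells, differs from original
Gen 2: 3 live cells, MATCHES original -> period = 2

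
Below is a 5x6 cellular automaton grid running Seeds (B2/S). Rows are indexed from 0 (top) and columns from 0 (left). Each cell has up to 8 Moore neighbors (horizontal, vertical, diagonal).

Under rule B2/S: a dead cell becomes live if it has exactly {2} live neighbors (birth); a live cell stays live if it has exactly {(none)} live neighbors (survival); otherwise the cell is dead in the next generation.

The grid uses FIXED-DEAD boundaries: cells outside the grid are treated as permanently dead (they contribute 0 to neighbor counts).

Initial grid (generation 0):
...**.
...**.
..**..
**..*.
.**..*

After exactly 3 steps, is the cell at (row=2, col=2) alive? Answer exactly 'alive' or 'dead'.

Answer: alive

Derivation:
Simulating step by step:
Generation 0 (given above): 12 live cells
Generation 1: 8 live cells
..*..*
.....*
*....*
.....*
...**.
Generation 2: 4 live cells
....*.
.*....
......
...*..
.....*
Generation 3: 3 live cells
......
......
..*...
....*.
....*.

Cell (2,2) at generation 3: 1 -> alive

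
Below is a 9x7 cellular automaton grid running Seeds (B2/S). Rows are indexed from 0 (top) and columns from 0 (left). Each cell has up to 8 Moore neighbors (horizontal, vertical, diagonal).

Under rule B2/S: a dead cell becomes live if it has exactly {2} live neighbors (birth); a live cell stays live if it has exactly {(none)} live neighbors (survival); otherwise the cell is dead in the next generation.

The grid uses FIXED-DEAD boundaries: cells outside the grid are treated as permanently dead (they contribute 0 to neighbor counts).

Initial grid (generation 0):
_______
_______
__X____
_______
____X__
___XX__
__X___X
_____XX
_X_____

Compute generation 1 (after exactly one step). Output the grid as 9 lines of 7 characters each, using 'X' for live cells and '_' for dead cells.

Answer: _______
_______
_______
___X___
_____X_
__X____
_______
_XX____
_____XX

Derivation:
Simulating step by step:
Generation 0 (given above): 9 live cells
Generation 1: 7 live cells
(generation 1 grid is the final answer)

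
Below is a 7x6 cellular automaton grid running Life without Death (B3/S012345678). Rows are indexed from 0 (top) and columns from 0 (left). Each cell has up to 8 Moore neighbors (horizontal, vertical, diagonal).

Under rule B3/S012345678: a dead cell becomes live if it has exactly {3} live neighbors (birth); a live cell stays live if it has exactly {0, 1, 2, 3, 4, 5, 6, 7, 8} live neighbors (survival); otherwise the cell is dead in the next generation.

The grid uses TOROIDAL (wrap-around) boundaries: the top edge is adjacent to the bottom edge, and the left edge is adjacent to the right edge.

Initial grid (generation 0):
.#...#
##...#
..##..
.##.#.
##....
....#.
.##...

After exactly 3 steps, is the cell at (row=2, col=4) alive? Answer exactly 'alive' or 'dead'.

Answer: alive

Derivation:
Simulating step by step:
Generation 0 (given above): 15 live cells
Generation 1: 25 live cells
.#...#
##..##
..####
###.#.
####.#
#.#.#.
###...
Generation 2: 27 live cells
.#..##
##..##
..####
###.#.
####.#
#.#.#.
####..
Generation 3: 27 live cells
.#..##
##..##
..####
###.#.
####.#
#.#.#.
####..

Cell (2,4) at generation 3: 1 -> alive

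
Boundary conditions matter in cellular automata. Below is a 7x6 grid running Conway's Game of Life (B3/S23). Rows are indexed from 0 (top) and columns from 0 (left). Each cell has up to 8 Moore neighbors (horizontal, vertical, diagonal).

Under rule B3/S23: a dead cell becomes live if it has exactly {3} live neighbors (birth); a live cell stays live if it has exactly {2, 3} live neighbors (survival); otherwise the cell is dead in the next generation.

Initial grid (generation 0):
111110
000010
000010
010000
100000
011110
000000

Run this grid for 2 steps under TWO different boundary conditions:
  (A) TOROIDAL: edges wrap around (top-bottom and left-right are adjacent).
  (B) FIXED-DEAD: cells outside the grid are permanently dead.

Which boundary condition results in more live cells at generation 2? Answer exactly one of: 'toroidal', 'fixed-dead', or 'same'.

Answer: same

Derivation:
Under TOROIDAL boundary, generation 2:
000000
110011
000000
000000
010100
011111
000001
Population = 12

Under FIXED-DEAD boundary, generation 2:
010011
010011
000000
000000
010100
010010
010100
Population = 12

Comparison: toroidal=12, fixed-dead=12 -> same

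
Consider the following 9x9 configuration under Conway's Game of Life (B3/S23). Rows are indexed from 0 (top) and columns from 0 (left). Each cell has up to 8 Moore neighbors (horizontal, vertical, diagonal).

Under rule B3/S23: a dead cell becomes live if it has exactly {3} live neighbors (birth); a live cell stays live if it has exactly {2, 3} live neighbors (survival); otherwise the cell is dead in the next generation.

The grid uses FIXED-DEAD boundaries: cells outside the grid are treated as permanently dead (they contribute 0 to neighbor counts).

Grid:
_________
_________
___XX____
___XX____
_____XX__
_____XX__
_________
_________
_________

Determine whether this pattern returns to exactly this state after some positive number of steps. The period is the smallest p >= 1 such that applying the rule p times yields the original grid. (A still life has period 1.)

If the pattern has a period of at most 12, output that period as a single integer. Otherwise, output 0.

Answer: 2

Derivation:
Simulating and comparing each generation to the original:
Gen 0 (original, given above): 8 live cells
Gen 1: 6 live cells, differs from original
Gen 2: 8 live cells, MATCHES original -> period = 2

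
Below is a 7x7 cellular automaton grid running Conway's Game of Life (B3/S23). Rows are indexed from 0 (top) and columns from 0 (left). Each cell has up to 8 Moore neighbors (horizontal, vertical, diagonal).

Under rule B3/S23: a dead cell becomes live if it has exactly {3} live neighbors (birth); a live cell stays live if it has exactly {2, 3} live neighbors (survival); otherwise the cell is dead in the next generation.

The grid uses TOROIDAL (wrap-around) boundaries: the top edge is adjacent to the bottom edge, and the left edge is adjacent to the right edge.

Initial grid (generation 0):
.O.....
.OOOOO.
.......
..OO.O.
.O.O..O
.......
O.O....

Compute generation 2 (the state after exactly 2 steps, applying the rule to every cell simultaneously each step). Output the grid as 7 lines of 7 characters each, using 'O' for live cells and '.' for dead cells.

Simulating step by step:
Generation 0 (given above): 14 live cells
Generation 1: 17 live cells
O...O..
.OOOO..
.O...O.
..OOO..
...OO..
OOO....
.O.....
Generation 2: 18 live cells
(generation 2 grid is the final answer)

Answer: O...O..
OOOOOO.
.O...O.
..O..O.
....O..
OOOO...
..O....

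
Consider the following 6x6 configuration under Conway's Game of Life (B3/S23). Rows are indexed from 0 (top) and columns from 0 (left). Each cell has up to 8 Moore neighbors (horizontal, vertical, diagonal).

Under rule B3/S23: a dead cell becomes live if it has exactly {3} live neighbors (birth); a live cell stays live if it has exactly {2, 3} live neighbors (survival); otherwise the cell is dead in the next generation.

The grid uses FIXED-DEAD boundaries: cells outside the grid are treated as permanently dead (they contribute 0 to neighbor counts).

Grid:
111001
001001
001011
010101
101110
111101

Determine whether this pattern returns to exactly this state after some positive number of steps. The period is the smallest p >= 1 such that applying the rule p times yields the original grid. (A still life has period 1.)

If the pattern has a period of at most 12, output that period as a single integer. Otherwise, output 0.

Simulating and comparing each generation to the original:
Gen 0 (original, given above): 21 live cells
Gen 1: 12 live cells, differs from original
Gen 2: 14 live cells, differs from original
Gen 3: 9 live cells, differs from original
Gen 4: 8 live cells, differs from original
Gen 5: 9 live cells, differs from original
Gen 6: 8 live cells, differs from original
Gen 7: 9 live cells, differs from original
Gen 8: 10 live cells, differs from original
Gen 9: 11 live cells, differs from original
Gen 10: 13 live cells, differs from original
Gen 11: 11 live cells, differs from original
Gen 12: 16 live cells, differs from original
No period found within 12 steps.

Answer: 0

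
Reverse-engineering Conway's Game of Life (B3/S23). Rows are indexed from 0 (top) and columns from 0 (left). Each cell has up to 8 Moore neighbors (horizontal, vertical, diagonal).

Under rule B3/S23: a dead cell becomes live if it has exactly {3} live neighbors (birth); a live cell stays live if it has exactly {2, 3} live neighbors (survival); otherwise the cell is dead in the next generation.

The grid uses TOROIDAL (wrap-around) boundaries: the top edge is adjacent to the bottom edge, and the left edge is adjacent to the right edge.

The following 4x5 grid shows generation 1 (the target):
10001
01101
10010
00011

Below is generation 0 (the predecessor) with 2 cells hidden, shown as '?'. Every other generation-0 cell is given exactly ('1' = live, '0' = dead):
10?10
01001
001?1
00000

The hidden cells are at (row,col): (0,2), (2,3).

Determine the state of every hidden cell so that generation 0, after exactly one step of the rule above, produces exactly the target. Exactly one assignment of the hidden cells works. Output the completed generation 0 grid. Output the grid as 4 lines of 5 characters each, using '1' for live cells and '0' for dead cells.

Answer: 10010
01001
00101
00000

Derivation:
Hidden generation-0 cells (in order): (0,2), (2,3).
A hidden cell only influences target cells in its own 3x3 neighborhood. Try each of the 2^2 = 4 assignments, step the completed generation 0 forward once under B3/S23, and compare with the target:
  (0,2)=0 (2,3)=0 -> step reproduces the target at every cell -> ACCEPT
  (0,2)=0 (2,3)=1 -> step gives (1,2)='0' but target has '1' -> reject
  (0,2)=1 (2,3)=0 -> step gives (0,1)='1' but target has '0' -> reject
  (0,2)=1 (2,3)=1 -> step gives (0,1)='1' but target has '0' -> reject
Unique solution: (0,2)=dead, (2,3)=dead.
Check: live-neighbor counts of every cell in the completed generation 0:
22213
42343
32131
22233
Applying B3/S23 to generation 0 with these counts gives:
10001
01101
10010
00011
which matches the target exactly.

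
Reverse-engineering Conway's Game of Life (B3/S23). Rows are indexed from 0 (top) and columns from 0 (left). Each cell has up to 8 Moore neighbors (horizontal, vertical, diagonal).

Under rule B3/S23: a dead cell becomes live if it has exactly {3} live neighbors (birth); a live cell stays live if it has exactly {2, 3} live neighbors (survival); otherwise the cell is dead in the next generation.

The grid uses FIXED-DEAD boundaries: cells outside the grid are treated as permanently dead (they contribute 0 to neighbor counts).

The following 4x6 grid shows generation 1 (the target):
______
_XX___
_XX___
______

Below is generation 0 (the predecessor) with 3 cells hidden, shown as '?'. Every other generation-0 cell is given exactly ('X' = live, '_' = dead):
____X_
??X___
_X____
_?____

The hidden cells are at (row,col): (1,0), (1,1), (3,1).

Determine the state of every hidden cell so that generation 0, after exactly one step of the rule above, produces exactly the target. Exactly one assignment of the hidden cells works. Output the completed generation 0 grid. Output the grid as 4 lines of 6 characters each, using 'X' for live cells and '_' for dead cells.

Hidden generation-0 cells (in order): (1,0), (1,1), (3,1).
A hidden cell only influences target cells in its own 3x3 neighborhood. Try each of the 2^3 = 8 assignments, step the completed generation 0 forward once under B3/S23, and compare with the target:
  (1,0)=_ (1,1)=_ (3,1)=_ -> step gives (1,1)='_' but target has 'X' -> reject
  (1,0)=_ (1,1)=_ (3,1)=X -> step gives (1,1)='_' but target has 'X' -> reject
  (1,0)=_ (1,1)=X (3,1)=_ -> step reproduces the target at every cell -> ACCEPT
  (1,0)=_ (1,1)=X (3,1)=X -> step gives (2,0)='X' but target has '_' -> reject
  (1,0)=X (1,1)=_ (3,1)=_ -> step gives (1,2)='_' but target has 'X' -> reject
  (1,0)=X (1,1)=_ (3,1)=X -> step gives (1,2)='_' but target has 'X' -> reject
  (1,0)=X (1,1)=X (3,1)=_ -> step gives (0,1)='X' but target has '_' -> reject
  (1,0)=X (1,1)=X (3,1)=X -> step gives (0,1)='X' but target has '_' -> reject
Unique solution: (1,0)=dead, (1,1)=live, (3,1)=dead.
Check: live-neighbor counts of every cell in the completed generation 0:
122201
222211
223100
111000
Applying B3/S23 to generation 0 with these counts gives:
______
_XX___
_XX___
______
which matches the target exactly.

Answer: ____X_
_XX___
_X____
______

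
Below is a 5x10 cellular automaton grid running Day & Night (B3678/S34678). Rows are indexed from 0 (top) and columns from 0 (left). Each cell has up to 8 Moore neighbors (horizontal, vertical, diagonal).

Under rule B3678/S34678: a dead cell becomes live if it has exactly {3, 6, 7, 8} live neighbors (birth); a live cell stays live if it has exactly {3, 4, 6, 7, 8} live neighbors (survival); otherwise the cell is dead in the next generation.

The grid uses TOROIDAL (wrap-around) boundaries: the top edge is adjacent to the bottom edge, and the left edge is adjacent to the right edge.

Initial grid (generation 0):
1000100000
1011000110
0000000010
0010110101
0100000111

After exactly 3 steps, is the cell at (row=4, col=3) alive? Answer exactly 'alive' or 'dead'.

Answer: dead

Derivation:
Simulating step by step:
Generation 0 (given above): 17 live cells
Generation 1: 20 live cells
1011000000
0100000000
0110101010
1000001111
0001111011
Generation 2: 23 live cells
0111010001
1100000000
0100010010
1110011100
0111111010
Generation 3: 17 live cells
0011011000
1100100001
0000000101
1000000111
0110000001

Cell (4,3) at generation 3: 0 -> dead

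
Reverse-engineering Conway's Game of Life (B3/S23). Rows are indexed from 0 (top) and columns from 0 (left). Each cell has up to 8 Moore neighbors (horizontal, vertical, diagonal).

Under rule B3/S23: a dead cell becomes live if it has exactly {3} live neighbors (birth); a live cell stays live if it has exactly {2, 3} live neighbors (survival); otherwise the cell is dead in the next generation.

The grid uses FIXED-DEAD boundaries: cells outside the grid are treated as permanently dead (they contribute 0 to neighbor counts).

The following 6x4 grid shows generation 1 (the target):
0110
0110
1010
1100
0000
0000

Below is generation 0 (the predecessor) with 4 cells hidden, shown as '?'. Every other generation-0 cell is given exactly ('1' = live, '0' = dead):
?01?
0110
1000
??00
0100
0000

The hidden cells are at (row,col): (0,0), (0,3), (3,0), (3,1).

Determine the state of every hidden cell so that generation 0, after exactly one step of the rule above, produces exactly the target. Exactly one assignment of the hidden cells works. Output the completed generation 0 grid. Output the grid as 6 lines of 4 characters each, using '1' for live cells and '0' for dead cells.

Hidden generation-0 cells (in order): (0,0), (0,3), (3,0), (3,1).
A hidden cell only influences target cells in its own 3x3 neighborhood. Try each of the 2^4 = 16 assignments, step the completed generation 0 forward once under B3/S23, and compare with the target:
  (0,0)=0 (0,3)=0 (3,0)=0 (3,1)=0 -> step gives (2,0)='0' but target has '1' -> reject
  (0,0)=0 (0,3)=0 (3,0)=0 (3,1)=1 -> step reproduces the target at every cell -> ACCEPT
  (0,0)=0 (0,3)=0 (3,0)=1 (3,1)=0 -> step gives (2,2)='0' but target has '1' -> reject
  (0,0)=0 (0,3)=0 (3,0)=1 (3,1)=1 -> step gives (4,0)='1' but target has '0' -> reject
  (0,0)=0 (0,3)=1 (3,0)=0 (3,1)=0 -> step gives (0,3)='1' but target has '0' -> reject
  (0,0)=0 (0,3)=1 (3,0)=0 (3,1)=1 -> step gives (0,3)='1' but target has '0' -> reject
  (0,0)=0 (0,3)=1 (3,0)=1 (3,1)=0 -> step gives (0,3)='1' but target has '0' -> reject
  (0,0)=0 (0,3)=1 (3,0)=1 (3,1)=1 -> step gives (0,3)='1' but target has '0' -> reject
  (0,0)=1 (0,3)=0 (3,0)=0 (3,1)=0 -> step gives (0,1)='0' but target has '1' -> reject
  (0,0)=1 (0,3)=0 (3,0)=0 (3,1)=1 -> step gives (0,1)='0' but target has '1' -> reject
  (0,0)=1 (0,3)=0 (3,0)=1 (3,1)=0 -> step gives (0,1)='0' but target has '1' -> reject
  (0,0)=1 (0,3)=0 (3,0)=1 (3,1)=1 -> step gives (0,1)='0' but target has '1' -> reject
  (0,0)=1 (0,3)=1 (3,0)=0 (3,1)=0 -> step gives (0,1)='0' but target has '1' -> reject
  (0,0)=1 (0,3)=1 (3,0)=0 (3,1)=1 -> step gives (0,1)='0' but target has '1' -> reject
  (0,0)=1 (0,3)=1 (3,0)=1 (3,1)=0 -> step gives (0,1)='0' but target has '1' -> reject
  (0,0)=1 (0,3)=1 (3,0)=1 (3,1)=1 -> step gives (0,1)='0' but target has '1' -> reject
Unique solution: (0,0)=dead, (0,3)=dead, (3,0)=dead, (3,1)=live.
Check: live-neighbor counts of every cell in the completed generation 0:
1322
2322
2431
3220
2120
1110
Applying B3/S23 to generation 0 with these counts gives:
0110
0110
1010
1100
0000
0000
which matches the target exactly.

Answer: 0010
0110
1000
0100
0100
0000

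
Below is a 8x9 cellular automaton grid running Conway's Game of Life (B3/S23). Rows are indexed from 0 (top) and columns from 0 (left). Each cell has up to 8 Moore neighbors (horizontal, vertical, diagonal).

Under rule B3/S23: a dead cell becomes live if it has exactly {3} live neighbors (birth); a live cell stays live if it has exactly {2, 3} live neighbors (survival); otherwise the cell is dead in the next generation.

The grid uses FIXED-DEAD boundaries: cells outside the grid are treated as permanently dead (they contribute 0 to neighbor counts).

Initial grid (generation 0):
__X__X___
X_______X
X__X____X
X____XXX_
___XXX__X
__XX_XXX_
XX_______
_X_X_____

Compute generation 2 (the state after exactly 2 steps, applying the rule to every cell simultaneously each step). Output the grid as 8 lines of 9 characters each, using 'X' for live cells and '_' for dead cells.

Simulating step by step:
Generation 0 (given above): 24 live cells
Generation 1: 27 live cells
_________
_X_______
XX____X_X
___X_XXXX
__XX____X
_XXX_XXX_
XX_XX_X__
XXX______
Generation 2: 26 live cells
(generation 2 grid is the final answer)

Answer: _________
XX_______
XXX__XX_X
_X_XXXX_X
_X______X
X____XXX_
____X_XX_
X_XX_____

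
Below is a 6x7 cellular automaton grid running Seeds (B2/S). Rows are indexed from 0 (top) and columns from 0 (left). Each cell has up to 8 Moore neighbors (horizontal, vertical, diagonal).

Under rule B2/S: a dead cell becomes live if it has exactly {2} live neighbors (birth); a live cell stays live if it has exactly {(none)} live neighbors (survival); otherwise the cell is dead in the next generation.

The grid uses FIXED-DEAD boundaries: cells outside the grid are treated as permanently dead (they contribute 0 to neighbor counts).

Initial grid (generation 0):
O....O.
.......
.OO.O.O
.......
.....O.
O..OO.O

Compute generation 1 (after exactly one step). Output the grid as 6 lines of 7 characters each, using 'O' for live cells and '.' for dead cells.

Answer: .......
O.OOO.O
...O.O.
.OOOO.O
...O..O
.......

Derivation:
Simulating step by step:
Generation 0 (given above): 11 live cells
Generation 1: 14 live cells
(generation 1 grid is the final answer)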